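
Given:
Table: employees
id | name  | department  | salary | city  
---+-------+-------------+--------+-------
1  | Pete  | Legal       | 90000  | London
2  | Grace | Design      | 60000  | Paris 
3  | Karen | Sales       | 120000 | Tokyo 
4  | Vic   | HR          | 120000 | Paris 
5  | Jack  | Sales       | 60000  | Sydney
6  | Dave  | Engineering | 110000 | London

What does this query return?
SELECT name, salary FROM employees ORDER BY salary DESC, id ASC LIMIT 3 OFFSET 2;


Sort by salary DESC (id ASC tiebreak), then skip 2 and take 3
Rows 3 through 5

3 rows:
Dave, 110000
Pete, 90000
Grace, 60000


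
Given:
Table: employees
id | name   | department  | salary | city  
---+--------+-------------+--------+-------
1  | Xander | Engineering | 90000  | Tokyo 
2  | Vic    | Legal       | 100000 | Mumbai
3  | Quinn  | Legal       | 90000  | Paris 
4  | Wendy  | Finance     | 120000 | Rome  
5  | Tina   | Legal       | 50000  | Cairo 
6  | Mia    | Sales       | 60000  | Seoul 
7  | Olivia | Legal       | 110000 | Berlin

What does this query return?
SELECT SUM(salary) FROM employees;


SUM(salary) = 90000 + 100000 + 90000 + 120000 + 50000 + 60000 + 110000 = 620000

620000


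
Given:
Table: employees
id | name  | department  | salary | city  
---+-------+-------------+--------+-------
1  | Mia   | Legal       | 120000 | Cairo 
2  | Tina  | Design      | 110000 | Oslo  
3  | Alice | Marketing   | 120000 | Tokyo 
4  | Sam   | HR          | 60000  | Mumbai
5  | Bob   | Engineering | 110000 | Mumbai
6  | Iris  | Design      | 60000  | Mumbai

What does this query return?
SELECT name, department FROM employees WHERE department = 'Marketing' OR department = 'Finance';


Filtering: department = 'Marketing' OR 'Finance'
Matching: 1 rows

1 rows:
Alice, Marketing


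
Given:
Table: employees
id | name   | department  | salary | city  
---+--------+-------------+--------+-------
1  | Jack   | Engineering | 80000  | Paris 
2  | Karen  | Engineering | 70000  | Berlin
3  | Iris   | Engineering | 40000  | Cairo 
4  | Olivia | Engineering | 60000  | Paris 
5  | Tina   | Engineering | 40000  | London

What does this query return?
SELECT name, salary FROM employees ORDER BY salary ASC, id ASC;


Sorting by salary ASC, then id ASC for ties

5 rows:
Iris, 40000
Tina, 40000
Olivia, 60000
Karen, 70000
Jack, 80000


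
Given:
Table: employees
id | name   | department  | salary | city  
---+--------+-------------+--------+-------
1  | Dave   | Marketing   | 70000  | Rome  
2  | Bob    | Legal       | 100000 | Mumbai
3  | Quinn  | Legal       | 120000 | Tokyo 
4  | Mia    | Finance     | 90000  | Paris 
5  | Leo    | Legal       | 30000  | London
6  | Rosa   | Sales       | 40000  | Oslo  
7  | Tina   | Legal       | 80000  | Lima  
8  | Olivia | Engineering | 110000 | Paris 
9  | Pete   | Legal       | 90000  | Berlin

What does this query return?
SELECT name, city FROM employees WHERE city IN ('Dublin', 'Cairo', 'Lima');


Filtering: city IN ('Dublin', 'Cairo', 'Lima')
Matching: 1 rows

1 rows:
Tina, Lima


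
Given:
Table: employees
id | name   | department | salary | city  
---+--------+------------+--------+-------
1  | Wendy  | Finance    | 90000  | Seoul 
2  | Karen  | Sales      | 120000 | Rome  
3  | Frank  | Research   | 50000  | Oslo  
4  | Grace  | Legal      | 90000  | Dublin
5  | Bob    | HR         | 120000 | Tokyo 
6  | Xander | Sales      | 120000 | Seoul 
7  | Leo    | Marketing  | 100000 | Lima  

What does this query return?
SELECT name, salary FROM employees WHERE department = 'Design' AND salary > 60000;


Filtering: department = 'Design' AND salary > 60000
Matching: 0 rows

Empty result set (0 rows)


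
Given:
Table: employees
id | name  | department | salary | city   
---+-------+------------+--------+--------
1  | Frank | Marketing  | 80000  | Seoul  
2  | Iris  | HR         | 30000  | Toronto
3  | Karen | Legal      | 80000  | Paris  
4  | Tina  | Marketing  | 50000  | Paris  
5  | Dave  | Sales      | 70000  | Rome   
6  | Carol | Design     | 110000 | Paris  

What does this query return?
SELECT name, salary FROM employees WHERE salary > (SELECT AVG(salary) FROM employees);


Subquery: AVG(salary) = 70000.0
Filtering: salary > 70000.0
  Frank (80000) -> MATCH
  Karen (80000) -> MATCH
  Carol (110000) -> MATCH


3 rows:
Frank, 80000
Karen, 80000
Carol, 110000


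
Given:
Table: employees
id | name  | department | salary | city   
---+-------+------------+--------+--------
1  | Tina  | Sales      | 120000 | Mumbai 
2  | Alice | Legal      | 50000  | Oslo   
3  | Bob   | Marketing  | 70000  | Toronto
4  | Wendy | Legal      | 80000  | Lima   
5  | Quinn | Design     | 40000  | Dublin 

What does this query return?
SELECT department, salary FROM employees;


Projecting columns: department, salary

5 rows:
Sales, 120000
Legal, 50000
Marketing, 70000
Legal, 80000
Design, 40000


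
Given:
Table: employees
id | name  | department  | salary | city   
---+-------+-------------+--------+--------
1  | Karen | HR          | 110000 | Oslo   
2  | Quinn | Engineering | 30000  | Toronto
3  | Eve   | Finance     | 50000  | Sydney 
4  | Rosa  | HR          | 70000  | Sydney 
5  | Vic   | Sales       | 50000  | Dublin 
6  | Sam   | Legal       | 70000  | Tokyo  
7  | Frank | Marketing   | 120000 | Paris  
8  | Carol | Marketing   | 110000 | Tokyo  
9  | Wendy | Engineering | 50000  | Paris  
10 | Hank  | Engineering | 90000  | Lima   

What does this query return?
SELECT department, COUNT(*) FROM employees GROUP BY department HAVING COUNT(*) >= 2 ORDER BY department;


Groups with count >= 2:
  Engineering: 3 -> PASS
  HR: 2 -> PASS
  Marketing: 2 -> PASS
  Finance: 1 -> filtered out
  Legal: 1 -> filtered out
  Sales: 1 -> filtered out


3 groups:
Engineering, 3
HR, 2
Marketing, 2


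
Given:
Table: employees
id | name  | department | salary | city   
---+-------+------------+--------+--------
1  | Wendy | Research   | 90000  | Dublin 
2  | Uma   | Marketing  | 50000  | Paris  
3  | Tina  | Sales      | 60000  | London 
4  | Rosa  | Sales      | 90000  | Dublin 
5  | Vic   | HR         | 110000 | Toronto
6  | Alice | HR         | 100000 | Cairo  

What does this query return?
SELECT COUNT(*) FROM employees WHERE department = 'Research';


Counting rows where department = 'Research'
  Wendy -> MATCH


1


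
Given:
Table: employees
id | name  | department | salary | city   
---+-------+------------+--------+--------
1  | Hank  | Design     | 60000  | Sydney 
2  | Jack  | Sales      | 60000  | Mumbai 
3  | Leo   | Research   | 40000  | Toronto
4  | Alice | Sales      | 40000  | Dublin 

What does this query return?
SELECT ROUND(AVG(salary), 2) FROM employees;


SUM(salary) = 200000
COUNT = 4
ROUND(AVG, 2) = ROUND(200000 / 4, 2) = 50000.0

50000.0


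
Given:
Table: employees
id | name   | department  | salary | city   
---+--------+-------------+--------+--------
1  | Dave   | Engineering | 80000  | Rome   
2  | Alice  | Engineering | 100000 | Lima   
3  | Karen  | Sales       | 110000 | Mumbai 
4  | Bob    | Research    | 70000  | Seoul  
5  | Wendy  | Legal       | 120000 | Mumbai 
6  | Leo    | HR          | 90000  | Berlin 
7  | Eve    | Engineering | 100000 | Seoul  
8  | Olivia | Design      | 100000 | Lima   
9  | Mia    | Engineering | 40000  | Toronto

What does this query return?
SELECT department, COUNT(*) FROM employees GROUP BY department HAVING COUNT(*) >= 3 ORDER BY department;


Groups with count >= 3:
  Engineering: 4 -> PASS
  Design: 1 -> filtered out
  HR: 1 -> filtered out
  Legal: 1 -> filtered out
  Research: 1 -> filtered out
  Sales: 1 -> filtered out


1 groups:
Engineering, 4


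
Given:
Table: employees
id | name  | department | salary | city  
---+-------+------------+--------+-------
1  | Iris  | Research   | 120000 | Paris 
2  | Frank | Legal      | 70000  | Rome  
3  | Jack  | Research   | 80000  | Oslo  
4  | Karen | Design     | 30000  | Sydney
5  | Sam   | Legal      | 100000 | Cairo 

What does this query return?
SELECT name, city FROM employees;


Projecting columns: name, city

5 rows:
Iris, Paris
Frank, Rome
Jack, Oslo
Karen, Sydney
Sam, Cairo


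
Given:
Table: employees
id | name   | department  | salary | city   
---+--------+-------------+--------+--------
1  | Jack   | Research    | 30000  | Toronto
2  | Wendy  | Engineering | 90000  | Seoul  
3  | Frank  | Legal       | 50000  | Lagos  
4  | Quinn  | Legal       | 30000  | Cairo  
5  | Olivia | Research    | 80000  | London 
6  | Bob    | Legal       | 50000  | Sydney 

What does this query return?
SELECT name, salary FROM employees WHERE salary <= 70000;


Filtering: salary <= 70000
Matching: 4 rows

4 rows:
Jack, 30000
Frank, 50000
Quinn, 30000
Bob, 50000


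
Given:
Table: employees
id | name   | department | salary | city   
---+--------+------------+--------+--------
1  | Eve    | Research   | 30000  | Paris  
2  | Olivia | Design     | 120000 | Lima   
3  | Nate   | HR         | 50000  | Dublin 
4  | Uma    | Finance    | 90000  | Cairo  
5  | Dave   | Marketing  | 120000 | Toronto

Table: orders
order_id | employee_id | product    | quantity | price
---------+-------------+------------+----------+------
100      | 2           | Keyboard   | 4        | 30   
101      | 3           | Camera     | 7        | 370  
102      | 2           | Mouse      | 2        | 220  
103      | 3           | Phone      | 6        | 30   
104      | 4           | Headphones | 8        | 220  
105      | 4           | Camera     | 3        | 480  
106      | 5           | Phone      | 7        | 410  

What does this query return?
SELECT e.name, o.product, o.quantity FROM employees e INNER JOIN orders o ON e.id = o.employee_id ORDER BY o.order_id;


Joining employees.id = orders.employee_id:
  employee Olivia (id=2) -> order Keyboard
  employee Nate (id=3) -> order Camera
  employee Olivia (id=2) -> order Mouse
  employee Nate (id=3) -> order Phone
  employee Uma (id=4) -> order Headphones
  employee Uma (id=4) -> order Camera
  employee Dave (id=5) -> order Phone


7 rows:
Olivia, Keyboard, 4
Nate, Camera, 7
Olivia, Mouse, 2
Nate, Phone, 6
Uma, Headphones, 8
Uma, Camera, 3
Dave, Phone, 7


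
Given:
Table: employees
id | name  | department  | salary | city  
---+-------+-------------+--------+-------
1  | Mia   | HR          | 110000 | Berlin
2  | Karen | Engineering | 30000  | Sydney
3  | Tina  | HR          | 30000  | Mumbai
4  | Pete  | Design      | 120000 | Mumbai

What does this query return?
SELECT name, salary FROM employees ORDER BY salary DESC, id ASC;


Sorting by salary DESC, then id ASC for ties

4 rows:
Pete, 120000
Mia, 110000
Karen, 30000
Tina, 30000


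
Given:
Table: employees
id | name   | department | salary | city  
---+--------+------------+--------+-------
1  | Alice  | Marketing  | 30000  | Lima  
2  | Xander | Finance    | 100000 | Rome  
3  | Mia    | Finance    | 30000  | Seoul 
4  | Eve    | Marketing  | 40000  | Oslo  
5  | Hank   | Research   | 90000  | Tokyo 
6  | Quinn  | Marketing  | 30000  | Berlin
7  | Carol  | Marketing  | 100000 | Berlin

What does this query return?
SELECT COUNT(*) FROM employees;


COUNT(*) counts all rows

7


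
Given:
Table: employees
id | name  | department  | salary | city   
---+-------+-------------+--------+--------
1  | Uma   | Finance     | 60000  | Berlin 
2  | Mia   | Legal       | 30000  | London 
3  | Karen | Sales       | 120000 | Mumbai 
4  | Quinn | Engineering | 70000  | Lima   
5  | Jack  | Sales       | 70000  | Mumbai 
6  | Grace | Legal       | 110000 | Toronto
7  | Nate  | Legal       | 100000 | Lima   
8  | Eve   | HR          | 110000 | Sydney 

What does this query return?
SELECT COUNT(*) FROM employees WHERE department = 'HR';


Counting rows where department = 'HR'
  Eve -> MATCH


1


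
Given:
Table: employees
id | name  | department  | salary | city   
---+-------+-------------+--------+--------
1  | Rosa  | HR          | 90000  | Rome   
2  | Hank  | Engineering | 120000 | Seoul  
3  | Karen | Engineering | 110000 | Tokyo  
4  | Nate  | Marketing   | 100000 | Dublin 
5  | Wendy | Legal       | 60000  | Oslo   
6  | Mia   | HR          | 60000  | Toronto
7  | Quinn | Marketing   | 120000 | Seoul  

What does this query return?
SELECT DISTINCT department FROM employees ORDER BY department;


All 'department' values (row order): HR, Engineering, Engineering, Marketing, Legal, HR, Marketing
Removing duplicates leaves 4 unique value(s).

4 values:
Engineering
HR
Legal
Marketing


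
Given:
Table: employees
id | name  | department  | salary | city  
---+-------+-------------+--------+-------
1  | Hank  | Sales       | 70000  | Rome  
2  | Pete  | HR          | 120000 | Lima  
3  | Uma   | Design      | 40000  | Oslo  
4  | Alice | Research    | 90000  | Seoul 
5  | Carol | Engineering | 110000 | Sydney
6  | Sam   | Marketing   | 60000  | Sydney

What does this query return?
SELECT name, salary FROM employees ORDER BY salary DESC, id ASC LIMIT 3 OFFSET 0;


Sort by salary DESC (id ASC tiebreak), then skip 0 and take 3
Rows 1 through 3

3 rows:
Pete, 120000
Carol, 110000
Alice, 90000


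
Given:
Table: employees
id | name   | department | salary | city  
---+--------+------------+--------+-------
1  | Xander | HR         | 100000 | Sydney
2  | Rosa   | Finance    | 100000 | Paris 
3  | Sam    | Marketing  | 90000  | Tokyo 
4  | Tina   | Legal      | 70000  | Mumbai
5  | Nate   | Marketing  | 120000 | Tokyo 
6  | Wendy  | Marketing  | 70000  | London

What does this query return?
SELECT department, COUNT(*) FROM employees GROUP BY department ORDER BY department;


Assigning each row to its department group:
  Xander -> HR
  Rosa -> Finance
  Sam -> Marketing
  Tina -> Legal
  Nate -> Marketing
  Wendy -> Marketing


4 groups:
Finance, 1
HR, 1
Legal, 1
Marketing, 3


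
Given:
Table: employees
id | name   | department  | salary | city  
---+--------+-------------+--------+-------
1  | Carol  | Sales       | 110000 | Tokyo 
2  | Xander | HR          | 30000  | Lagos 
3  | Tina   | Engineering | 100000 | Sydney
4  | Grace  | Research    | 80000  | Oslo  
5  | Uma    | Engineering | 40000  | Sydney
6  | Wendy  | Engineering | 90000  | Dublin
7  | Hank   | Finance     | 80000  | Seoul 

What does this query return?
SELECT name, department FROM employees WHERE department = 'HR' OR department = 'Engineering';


Filtering: department = 'HR' OR 'Engineering'
Matching: 4 rows

4 rows:
Xander, HR
Tina, Engineering
Uma, Engineering
Wendy, Engineering


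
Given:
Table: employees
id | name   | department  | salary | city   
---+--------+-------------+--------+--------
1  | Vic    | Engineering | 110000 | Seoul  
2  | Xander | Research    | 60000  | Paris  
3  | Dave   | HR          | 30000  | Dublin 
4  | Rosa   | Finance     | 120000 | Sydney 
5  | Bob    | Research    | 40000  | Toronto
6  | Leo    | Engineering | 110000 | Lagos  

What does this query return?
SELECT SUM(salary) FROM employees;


SUM(salary) = 110000 + 60000 + 30000 + 120000 + 40000 + 110000 = 470000

470000


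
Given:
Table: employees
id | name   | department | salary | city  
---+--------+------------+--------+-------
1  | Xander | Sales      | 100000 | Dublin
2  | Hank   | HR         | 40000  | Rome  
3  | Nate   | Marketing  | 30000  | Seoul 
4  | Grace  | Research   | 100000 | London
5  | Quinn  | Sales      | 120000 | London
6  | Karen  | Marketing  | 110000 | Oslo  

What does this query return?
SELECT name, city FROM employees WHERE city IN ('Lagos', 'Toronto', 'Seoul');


Filtering: city IN ('Lagos', 'Toronto', 'Seoul')
Matching: 1 rows

1 rows:
Nate, Seoul


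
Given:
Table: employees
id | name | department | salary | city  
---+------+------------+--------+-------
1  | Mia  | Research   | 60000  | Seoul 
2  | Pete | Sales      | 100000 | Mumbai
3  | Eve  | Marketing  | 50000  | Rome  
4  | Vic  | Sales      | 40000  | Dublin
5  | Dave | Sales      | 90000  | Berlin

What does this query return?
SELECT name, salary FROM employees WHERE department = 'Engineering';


Filtering: department = 'Engineering'
Matching rows: 0

Empty result set (0 rows)


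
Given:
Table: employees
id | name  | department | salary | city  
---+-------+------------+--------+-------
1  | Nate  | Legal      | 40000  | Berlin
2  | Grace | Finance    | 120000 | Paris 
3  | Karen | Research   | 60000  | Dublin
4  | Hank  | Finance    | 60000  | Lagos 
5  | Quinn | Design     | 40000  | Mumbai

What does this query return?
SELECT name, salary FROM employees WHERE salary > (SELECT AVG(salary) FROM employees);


Subquery: AVG(salary) = 64000.0
Filtering: salary > 64000.0
  Grace (120000) -> MATCH


1 rows:
Grace, 120000


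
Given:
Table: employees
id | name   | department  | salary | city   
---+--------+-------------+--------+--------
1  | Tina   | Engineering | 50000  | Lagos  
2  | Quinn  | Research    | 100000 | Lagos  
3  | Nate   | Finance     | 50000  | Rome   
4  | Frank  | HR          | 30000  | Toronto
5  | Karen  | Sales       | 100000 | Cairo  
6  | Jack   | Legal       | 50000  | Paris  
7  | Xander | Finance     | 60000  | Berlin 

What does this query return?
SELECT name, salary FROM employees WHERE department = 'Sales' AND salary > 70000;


Filtering: department = 'Sales' AND salary > 70000
Matching: 1 rows

1 rows:
Karen, 100000


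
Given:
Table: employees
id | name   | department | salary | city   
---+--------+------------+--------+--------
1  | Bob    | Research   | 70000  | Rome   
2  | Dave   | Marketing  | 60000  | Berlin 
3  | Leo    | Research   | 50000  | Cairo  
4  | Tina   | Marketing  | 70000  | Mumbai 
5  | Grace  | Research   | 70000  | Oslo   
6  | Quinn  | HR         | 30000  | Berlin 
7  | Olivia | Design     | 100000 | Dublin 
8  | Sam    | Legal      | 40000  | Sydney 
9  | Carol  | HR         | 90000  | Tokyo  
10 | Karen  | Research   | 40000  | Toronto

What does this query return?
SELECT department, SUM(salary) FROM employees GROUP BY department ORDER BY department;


Summing salary within each department:
  Design: 100000 = 100000
  HR: 30000 + 90000 = 120000
  Legal: 40000 = 40000
  Marketing: 60000 + 70000 = 130000
  Research: 70000 + 50000 + 70000 + 40000 = 230000


5 groups:
Design, 100000
HR, 120000
Legal, 40000
Marketing, 130000
Research, 230000


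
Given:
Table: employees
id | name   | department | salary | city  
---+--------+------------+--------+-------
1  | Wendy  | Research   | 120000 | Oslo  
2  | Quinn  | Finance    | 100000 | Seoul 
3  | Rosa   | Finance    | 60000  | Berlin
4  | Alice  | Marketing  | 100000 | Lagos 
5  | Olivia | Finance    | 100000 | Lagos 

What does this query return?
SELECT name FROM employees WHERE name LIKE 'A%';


LIKE 'A%' matches names starting with 'A'
Matching: 1

1 rows:
Alice


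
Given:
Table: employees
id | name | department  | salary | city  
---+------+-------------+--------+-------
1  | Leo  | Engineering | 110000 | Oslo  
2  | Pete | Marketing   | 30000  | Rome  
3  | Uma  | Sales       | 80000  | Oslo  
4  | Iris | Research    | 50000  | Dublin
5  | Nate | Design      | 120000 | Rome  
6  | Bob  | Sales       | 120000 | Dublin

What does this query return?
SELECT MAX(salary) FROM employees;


Salaries: 110000, 30000, 80000, 50000, 120000, 120000
MAX = 120000

120000


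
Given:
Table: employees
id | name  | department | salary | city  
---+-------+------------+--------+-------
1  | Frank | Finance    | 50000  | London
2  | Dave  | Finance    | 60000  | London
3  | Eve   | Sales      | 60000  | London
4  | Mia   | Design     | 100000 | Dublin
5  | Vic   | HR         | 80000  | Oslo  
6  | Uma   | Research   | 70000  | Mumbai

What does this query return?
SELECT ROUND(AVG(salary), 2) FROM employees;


SUM(salary) = 420000
COUNT = 6
ROUND(AVG, 2) = ROUND(420000 / 6, 2) = 70000.0

70000.0


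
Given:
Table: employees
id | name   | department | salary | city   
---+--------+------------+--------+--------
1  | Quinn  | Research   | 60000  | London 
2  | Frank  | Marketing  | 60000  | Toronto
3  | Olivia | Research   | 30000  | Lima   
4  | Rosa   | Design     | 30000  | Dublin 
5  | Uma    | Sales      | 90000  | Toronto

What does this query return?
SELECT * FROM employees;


SELECT * returns all 5 rows with all columns

5 rows:
1, Quinn, Research, 60000, London
2, Frank, Marketing, 60000, Toronto
3, Olivia, Research, 30000, Lima
4, Rosa, Design, 30000, Dublin
5, Uma, Sales, 90000, Toronto


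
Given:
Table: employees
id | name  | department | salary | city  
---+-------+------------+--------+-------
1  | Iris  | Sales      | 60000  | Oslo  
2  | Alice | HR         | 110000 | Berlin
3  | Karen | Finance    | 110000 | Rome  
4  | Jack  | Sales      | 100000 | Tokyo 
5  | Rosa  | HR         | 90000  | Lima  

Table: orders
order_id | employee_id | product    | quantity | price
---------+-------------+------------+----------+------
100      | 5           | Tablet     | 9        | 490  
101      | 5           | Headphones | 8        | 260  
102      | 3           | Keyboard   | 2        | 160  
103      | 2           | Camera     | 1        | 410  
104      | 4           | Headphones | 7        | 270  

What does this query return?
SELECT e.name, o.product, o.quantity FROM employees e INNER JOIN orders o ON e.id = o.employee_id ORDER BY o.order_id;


Joining employees.id = orders.employee_id:
  employee Rosa (id=5) -> order Tablet
  employee Rosa (id=5) -> order Headphones
  employee Karen (id=3) -> order Keyboard
  employee Alice (id=2) -> order Camera
  employee Jack (id=4) -> order Headphones


5 rows:
Rosa, Tablet, 9
Rosa, Headphones, 8
Karen, Keyboard, 2
Alice, Camera, 1
Jack, Headphones, 7


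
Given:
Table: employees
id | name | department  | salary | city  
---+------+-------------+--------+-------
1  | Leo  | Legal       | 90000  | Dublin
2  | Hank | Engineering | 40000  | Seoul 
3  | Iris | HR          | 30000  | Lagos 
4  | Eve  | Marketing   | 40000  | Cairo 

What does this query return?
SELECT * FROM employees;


SELECT * returns all 4 rows with all columns

4 rows:
1, Leo, Legal, 90000, Dublin
2, Hank, Engineering, 40000, Seoul
3, Iris, HR, 30000, Lagos
4, Eve, Marketing, 40000, Cairo


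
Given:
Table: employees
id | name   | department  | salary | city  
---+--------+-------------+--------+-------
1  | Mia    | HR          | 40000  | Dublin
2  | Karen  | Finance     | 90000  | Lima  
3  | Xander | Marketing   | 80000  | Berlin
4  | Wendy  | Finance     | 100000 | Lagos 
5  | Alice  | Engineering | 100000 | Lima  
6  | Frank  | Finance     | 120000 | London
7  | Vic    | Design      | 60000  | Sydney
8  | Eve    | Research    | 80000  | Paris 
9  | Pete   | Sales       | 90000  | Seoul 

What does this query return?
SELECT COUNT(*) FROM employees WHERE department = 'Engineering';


Counting rows where department = 'Engineering'
  Alice -> MATCH


1


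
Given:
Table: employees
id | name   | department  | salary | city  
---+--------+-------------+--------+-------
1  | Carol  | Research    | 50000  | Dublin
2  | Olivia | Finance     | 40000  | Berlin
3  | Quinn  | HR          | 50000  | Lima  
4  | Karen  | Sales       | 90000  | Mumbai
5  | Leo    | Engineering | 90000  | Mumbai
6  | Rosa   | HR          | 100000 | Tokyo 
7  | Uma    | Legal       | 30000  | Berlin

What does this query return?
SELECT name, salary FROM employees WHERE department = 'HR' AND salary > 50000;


Filtering: department = 'HR' AND salary > 50000
Matching: 1 rows

1 rows:
Rosa, 100000


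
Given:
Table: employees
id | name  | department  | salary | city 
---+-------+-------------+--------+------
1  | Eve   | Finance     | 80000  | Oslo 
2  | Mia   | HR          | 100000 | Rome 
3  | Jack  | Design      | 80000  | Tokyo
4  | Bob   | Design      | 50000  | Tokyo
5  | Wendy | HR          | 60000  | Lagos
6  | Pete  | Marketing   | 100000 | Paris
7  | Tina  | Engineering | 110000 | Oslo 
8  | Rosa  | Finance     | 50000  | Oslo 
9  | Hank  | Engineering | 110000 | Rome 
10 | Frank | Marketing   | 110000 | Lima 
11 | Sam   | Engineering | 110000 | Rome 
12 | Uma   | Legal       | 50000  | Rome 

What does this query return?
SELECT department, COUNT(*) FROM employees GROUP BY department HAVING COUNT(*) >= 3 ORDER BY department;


Groups with count >= 3:
  Engineering: 3 -> PASS
  Design: 2 -> filtered out
  Finance: 2 -> filtered out
  HR: 2 -> filtered out
  Legal: 1 -> filtered out
  Marketing: 2 -> filtered out


1 groups:
Engineering, 3


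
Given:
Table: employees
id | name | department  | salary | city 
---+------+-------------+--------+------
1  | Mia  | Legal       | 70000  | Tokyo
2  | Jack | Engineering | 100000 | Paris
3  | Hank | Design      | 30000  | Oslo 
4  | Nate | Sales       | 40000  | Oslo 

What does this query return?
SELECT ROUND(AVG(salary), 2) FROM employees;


SUM(salary) = 240000
COUNT = 4
ROUND(AVG, 2) = ROUND(240000 / 4, 2) = 60000.0

60000.0


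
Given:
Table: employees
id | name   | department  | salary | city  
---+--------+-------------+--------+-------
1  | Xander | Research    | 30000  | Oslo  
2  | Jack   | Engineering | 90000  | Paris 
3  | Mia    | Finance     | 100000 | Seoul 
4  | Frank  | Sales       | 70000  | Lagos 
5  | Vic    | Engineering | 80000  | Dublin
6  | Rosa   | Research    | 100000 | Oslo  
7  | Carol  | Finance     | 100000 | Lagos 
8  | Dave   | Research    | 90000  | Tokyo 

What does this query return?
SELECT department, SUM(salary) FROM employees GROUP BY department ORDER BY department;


Summing salary within each department:
  Engineering: 90000 + 80000 = 170000
  Finance: 100000 + 100000 = 200000
  Research: 30000 + 100000 + 90000 = 220000
  Sales: 70000 = 70000


4 groups:
Engineering, 170000
Finance, 200000
Research, 220000
Sales, 70000


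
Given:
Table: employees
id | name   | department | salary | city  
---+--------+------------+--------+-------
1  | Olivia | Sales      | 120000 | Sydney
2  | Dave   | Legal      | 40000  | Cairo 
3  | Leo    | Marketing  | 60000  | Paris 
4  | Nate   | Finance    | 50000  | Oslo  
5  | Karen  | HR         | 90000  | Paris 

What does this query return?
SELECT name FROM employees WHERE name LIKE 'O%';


LIKE 'O%' matches names starting with 'O'
Matching: 1

1 rows:
Olivia


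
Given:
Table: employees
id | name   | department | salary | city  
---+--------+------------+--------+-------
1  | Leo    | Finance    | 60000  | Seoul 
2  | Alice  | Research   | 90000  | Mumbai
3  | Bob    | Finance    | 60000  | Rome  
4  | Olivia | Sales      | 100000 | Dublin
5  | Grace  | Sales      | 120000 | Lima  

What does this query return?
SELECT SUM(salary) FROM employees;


SUM(salary) = 60000 + 90000 + 60000 + 100000 + 120000 = 430000

430000


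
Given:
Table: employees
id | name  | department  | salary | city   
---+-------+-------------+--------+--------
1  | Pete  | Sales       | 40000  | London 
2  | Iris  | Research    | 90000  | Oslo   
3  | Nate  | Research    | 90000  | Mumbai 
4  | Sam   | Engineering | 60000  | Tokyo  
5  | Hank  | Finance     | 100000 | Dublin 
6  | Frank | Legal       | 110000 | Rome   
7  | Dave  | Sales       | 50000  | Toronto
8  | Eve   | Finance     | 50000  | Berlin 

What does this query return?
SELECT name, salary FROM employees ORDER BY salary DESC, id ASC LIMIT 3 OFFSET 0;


Sort by salary DESC (id ASC tiebreak), then skip 0 and take 3
Rows 1 through 3

3 rows:
Frank, 110000
Hank, 100000
Iris, 90000


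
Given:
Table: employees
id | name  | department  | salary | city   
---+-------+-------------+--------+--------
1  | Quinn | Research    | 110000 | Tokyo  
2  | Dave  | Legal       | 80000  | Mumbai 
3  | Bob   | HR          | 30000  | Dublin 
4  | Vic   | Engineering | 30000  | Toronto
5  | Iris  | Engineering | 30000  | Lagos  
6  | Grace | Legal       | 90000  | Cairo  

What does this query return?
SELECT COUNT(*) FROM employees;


COUNT(*) counts all rows

6


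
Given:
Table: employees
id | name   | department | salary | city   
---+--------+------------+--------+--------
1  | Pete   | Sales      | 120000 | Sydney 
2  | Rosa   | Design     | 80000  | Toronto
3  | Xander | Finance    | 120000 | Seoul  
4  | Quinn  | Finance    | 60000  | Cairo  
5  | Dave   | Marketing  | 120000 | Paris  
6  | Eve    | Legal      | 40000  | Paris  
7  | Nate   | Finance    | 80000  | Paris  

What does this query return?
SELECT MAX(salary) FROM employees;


Salaries: 120000, 80000, 120000, 60000, 120000, 40000, 80000
MAX = 120000

120000


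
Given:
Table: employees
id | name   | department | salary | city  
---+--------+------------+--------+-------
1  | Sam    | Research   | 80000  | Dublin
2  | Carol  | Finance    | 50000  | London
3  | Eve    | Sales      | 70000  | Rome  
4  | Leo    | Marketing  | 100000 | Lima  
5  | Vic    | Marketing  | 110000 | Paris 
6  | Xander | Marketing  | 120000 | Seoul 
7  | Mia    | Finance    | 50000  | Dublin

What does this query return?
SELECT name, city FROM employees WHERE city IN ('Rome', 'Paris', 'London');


Filtering: city IN ('Rome', 'Paris', 'London')
Matching: 3 rows

3 rows:
Carol, London
Eve, Rome
Vic, Paris


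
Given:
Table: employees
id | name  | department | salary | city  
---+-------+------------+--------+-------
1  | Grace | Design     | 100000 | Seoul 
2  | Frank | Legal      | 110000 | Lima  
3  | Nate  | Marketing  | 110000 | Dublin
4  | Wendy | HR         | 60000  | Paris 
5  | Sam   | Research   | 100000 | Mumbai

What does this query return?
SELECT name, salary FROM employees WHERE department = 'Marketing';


Filtering: department = 'Marketing'
Matching rows: 1

1 rows:
Nate, 110000


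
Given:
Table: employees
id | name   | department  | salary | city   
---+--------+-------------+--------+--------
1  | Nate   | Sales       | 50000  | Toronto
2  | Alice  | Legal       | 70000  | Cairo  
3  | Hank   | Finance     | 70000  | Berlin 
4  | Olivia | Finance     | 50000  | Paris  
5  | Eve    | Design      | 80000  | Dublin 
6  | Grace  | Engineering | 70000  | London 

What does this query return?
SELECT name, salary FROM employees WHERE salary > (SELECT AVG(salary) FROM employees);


Subquery: AVG(salary) = 65000.0
Filtering: salary > 65000.0
  Alice (70000) -> MATCH
  Hank (70000) -> MATCH
  Eve (80000) -> MATCH
  Grace (70000) -> MATCH


4 rows:
Alice, 70000
Hank, 70000
Eve, 80000
Grace, 70000


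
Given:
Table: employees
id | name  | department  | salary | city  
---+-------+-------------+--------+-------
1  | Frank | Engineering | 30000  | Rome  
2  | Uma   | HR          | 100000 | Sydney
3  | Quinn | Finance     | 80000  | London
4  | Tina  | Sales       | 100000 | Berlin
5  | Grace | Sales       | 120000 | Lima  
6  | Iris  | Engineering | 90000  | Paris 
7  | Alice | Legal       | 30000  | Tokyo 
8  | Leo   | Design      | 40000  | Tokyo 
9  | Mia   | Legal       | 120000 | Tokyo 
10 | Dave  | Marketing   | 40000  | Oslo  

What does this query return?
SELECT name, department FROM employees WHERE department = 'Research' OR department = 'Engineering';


Filtering: department = 'Research' OR 'Engineering'
Matching: 2 rows

2 rows:
Frank, Engineering
Iris, Engineering


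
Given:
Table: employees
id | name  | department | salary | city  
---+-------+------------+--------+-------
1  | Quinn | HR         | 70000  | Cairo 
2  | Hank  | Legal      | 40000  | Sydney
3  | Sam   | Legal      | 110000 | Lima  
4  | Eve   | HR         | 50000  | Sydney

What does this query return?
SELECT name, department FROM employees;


Projecting columns: name, department

4 rows:
Quinn, HR
Hank, Legal
Sam, Legal
Eve, HR


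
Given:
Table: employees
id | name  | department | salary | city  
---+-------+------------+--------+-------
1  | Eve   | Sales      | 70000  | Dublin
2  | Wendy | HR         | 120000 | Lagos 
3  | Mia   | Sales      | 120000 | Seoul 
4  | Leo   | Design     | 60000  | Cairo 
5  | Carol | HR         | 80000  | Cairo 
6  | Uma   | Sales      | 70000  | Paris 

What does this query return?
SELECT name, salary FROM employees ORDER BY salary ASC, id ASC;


Sorting by salary ASC, then id ASC for ties

6 rows:
Leo, 60000
Eve, 70000
Uma, 70000
Carol, 80000
Wendy, 120000
Mia, 120000


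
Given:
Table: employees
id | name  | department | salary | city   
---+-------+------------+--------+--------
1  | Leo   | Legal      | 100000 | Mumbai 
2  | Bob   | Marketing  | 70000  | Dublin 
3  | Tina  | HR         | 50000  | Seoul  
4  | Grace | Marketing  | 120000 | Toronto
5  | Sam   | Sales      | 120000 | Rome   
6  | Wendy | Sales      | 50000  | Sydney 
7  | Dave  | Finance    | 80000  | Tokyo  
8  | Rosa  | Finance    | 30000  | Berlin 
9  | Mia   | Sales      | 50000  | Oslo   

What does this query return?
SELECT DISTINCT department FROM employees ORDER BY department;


All 'department' values (row order): Legal, Marketing, HR, Marketing, Sales, Sales, Finance, Finance, Sales
Removing duplicates leaves 5 unique value(s).

5 values:
Finance
HR
Legal
Marketing
Sales


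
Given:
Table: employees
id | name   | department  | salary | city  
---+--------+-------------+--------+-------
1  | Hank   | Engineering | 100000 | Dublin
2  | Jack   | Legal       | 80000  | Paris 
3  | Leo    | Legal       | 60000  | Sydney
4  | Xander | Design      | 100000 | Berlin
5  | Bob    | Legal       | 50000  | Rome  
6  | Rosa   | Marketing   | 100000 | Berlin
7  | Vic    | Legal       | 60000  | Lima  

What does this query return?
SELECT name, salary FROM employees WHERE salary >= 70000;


Filtering: salary >= 70000
Matching: 4 rows

4 rows:
Hank, 100000
Jack, 80000
Xander, 100000
Rosa, 100000


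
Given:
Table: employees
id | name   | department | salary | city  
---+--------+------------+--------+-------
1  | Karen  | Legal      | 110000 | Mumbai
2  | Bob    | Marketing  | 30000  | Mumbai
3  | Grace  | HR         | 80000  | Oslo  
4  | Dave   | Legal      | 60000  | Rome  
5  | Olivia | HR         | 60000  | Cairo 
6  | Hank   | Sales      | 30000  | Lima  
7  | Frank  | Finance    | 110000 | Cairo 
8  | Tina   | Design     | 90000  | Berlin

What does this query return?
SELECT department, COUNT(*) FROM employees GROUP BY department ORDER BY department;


Assigning each row to its department group:
  Karen -> Legal
  Bob -> Marketing
  Grace -> HR
  Dave -> Legal
  Olivia -> HR
  Hank -> Sales
  Frank -> Finance
  Tina -> Design


6 groups:
Design, 1
Finance, 1
HR, 2
Legal, 2
Marketing, 1
Sales, 1


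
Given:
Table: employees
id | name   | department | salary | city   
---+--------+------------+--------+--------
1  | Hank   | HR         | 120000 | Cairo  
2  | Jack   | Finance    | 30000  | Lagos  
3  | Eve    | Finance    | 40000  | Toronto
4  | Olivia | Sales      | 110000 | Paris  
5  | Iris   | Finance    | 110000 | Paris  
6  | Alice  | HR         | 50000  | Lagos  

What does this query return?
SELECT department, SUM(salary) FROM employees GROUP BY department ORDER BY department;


Summing salary within each department:
  Finance: 30000 + 40000 + 110000 = 180000
  HR: 120000 + 50000 = 170000
  Sales: 110000 = 110000


3 groups:
Finance, 180000
HR, 170000
Sales, 110000


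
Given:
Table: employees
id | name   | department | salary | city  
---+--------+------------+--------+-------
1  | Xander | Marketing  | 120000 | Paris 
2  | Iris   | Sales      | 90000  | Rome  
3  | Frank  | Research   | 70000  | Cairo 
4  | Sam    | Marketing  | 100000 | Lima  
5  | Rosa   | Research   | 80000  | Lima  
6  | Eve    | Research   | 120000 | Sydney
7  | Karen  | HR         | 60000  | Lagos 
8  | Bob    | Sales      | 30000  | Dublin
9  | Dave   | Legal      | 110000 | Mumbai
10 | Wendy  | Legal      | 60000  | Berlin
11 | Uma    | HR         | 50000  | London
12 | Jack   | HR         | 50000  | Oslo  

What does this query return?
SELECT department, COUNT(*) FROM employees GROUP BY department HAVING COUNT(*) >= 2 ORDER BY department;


Groups with count >= 2:
  HR: 3 -> PASS
  Legal: 2 -> PASS
  Marketing: 2 -> PASS
  Research: 3 -> PASS
  Sales: 2 -> PASS


5 groups:
HR, 3
Legal, 2
Marketing, 2
Research, 3
Sales, 2


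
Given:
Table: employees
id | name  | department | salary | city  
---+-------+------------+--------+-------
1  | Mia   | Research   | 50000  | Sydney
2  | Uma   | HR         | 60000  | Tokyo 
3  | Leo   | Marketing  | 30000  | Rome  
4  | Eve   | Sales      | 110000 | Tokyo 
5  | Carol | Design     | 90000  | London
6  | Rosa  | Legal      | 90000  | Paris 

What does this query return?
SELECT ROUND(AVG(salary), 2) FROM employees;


SUM(salary) = 430000
COUNT = 6
ROUND(AVG, 2) = ROUND(430000 / 6, 2) = 71666.67

71666.67


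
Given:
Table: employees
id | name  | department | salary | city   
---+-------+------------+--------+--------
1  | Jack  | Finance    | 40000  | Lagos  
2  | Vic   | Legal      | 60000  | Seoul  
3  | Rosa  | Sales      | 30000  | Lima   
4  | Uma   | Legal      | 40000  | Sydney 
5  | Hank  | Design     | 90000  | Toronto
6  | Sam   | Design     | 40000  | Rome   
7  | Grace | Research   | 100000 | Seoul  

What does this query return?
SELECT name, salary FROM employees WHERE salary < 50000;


Filtering: salary < 50000
Matching: 4 rows

4 rows:
Jack, 40000
Rosa, 30000
Uma, 40000
Sam, 40000


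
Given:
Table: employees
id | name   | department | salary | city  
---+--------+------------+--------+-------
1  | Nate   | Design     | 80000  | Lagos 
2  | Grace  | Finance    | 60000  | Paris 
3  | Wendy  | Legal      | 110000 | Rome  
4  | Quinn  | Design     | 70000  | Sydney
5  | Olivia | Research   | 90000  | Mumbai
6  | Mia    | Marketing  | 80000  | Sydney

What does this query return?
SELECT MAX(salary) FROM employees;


Salaries: 80000, 60000, 110000, 70000, 90000, 80000
MAX = 110000

110000


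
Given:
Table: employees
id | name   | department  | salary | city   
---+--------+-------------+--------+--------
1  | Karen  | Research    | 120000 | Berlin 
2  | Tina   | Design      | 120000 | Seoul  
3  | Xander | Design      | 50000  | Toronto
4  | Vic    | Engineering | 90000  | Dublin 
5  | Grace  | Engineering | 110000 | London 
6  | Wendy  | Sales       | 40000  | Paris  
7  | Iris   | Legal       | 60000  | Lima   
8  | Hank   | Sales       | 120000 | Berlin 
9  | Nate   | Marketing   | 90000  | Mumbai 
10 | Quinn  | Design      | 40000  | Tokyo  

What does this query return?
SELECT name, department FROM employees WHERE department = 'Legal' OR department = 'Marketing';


Filtering: department = 'Legal' OR 'Marketing'
Matching: 2 rows

2 rows:
Iris, Legal
Nate, Marketing


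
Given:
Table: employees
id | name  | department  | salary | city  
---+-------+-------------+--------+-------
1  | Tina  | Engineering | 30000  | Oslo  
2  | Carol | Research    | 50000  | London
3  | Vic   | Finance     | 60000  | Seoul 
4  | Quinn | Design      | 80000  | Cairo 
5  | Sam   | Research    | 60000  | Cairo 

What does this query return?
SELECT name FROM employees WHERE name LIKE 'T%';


LIKE 'T%' matches names starting with 'T'
Matching: 1

1 rows:
Tina


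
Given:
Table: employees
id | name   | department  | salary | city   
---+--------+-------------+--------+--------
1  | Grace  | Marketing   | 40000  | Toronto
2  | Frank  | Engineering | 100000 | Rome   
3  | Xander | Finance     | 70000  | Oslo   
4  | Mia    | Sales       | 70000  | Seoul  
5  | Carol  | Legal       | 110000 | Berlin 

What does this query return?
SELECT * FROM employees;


SELECT * returns all 5 rows with all columns

5 rows:
1, Grace, Marketing, 40000, Toronto
2, Frank, Engineering, 100000, Rome
3, Xander, Finance, 70000, Oslo
4, Mia, Sales, 70000, Seoul
5, Carol, Legal, 110000, Berlin


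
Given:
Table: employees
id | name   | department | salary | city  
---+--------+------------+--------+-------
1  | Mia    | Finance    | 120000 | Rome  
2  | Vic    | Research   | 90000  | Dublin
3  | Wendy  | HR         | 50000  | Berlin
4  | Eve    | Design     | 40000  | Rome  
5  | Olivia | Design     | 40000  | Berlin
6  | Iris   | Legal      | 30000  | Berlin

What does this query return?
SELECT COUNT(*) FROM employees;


COUNT(*) counts all rows

6


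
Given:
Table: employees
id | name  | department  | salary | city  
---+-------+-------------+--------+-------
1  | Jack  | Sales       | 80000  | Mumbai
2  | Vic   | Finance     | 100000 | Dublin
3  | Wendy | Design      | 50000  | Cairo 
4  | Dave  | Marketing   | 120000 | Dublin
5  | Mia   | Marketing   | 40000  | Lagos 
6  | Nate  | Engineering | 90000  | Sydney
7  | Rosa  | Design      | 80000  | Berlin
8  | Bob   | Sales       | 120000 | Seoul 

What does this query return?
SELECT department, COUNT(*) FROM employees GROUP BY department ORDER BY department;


Assigning each row to its department group:
  Jack -> Sales
  Vic -> Finance
  Wendy -> Design
  Dave -> Marketing
  Mia -> Marketing
  Nate -> Engineering
  Rosa -> Design
  Bob -> Sales


5 groups:
Design, 2
Engineering, 1
Finance, 1
Marketing, 2
Sales, 2
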